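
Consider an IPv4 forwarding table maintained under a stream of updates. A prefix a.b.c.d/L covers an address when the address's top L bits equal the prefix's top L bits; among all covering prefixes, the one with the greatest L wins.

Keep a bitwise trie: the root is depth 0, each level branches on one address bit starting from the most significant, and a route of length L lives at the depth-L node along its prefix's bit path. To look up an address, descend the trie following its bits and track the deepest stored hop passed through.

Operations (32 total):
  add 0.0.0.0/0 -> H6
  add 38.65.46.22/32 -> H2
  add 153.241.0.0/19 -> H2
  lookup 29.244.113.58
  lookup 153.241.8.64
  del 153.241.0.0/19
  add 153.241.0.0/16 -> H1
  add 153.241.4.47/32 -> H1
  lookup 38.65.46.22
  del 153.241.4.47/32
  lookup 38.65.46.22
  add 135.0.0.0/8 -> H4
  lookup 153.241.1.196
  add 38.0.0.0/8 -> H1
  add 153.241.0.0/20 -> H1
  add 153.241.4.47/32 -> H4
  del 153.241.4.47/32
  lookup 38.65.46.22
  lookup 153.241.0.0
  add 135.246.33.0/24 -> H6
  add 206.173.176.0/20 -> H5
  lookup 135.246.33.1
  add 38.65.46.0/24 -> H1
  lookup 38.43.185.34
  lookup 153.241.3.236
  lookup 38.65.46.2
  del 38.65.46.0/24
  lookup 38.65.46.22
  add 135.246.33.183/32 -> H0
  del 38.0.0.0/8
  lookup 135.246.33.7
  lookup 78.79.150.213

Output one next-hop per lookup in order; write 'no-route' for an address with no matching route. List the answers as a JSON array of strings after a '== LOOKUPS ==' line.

Trace:
  add 0.0.0.0/0 -> H6 at depth 0
  add 38.65.46.22/32 -> H2 at depth 32
  add 153.241.0.0/19 -> H2 at depth 19
  Q 29.244.113.58: descend 00 ; hops seen [H6] ; pick H6
  Q 153.241.8.64: descend 1001100111110001000 ; hops seen [H6,H2] ; pick H2
  del 153.241.0.0/19 (clear depth 19)
  add 153.241.0.0/16 -> H1 at depth 16
  add 153.241.4.47/32 -> H1 at depth 32
  Q 38.65.46.22: descend 00100110010000010010111000010110 ; hops seen [H6,H2] ; pick H2
  del 153.241.4.47/32 (clear depth 32)
  Q 38.65.46.22: descend 00100110010000010010111000010110 ; hops seen [H6,H2] ; pick H2
  add 135.0.0.0/8 -> H4 at depth 8
  Q 153.241.1.196: descend 100110011111000100000 ; hops seen [H6,H1] ; pick H1
  add 38.0.0.0/8 -> H1 at depth 8
  add 153.241.0.0/20 -> H1 at depth 20
  add 153.241.4.47/32 -> H4 at depth 32
  del 153.241.4.47/32 (clear depth 32)
  Q 38.65.46.22: descend 00100110010000010010111000010110 ; hops seen [H6,H1,H2] ; pick H2
  Q 153.241.0.0: descend 100110011111000100000 ; hops seen [H6,H1,H1] ; pick H1
  add 135.246.33.0/24 -> H6 at depth 24
  add 206.173.176.0/20 -> H5 at depth 20
  Q 135.246.33.1: descend 100001111111011000100001 ; hops seen [H6,H4,H6] ; pick H6
  add 38.65.46.0/24 -> H1 at depth 24
  Q 38.43.185.34: descend 001001100 ; hops seen [H6,H1] ; pick H1
  Q 153.241.3.236: descend 100110011111000100000 ; hops seen [H6,H1,H1] ; pick H1
  Q 38.65.46.2: descend 001001100100000100101110000 ; hops seen [H6,H1,H1] ; pick H1
  del 38.65.46.0/24 (clear depth 24)
  Q 38.65.46.22: descend 00100110010000010010111000010110 ; hops seen [H6,H1,H2] ; pick H2
  add 135.246.33.183/32 -> H0 at depth 32
  del 38.0.0.0/8 (clear depth 8)
  Q 135.246.33.7: descend 100001111111011000100001 ; hops seen [H6,H4,H6] ; pick H6
  Q 78.79.150.213: descend 0 ; hops seen [H6] ; pick H6

== LOOKUPS ==
["H6","H2","H2","H2","H1","H2","H1","H6","H1","H1","H1","H2","H6","H6"]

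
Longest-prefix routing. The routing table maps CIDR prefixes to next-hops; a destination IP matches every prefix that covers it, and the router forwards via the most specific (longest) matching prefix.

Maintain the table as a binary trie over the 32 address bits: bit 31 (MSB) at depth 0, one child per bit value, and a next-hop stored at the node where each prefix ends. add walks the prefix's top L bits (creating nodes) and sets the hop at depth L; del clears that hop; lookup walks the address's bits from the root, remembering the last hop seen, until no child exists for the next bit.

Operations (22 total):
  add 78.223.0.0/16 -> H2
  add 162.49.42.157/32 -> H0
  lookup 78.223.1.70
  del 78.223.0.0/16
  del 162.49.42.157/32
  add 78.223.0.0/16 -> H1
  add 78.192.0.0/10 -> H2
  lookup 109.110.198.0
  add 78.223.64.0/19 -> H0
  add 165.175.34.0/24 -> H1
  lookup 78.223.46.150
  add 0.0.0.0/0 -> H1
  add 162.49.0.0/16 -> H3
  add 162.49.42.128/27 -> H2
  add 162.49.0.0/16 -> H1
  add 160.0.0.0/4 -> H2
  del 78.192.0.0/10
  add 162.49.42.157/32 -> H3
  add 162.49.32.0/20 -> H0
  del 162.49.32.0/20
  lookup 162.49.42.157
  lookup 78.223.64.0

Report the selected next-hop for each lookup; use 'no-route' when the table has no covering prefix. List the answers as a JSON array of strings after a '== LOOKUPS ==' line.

Process each operation:
  + 78.223.0.0/16 (H2) depth=16
  + 162.49.42.157/32 (H0) depth=32
  Q 78.223.1.70: descend 0100111011011111 ; hops seen [H2] ; pick H2
  del 78.223.0.0/16 (clear depth 16)
  del 162.49.42.157/32 (clear depth 32)
  + 78.223.0.0/16 (H1) depth=16
  + 78.192.0.0/10 (H2) depth=10
  Q 109.110.198.0: descend 01 ; hops seen [∅] ; pick no-route
  + 78.223.64.0/19 (H0) depth=19
  + 165.175.34.0/24 (H1) depth=24
  Q 78.223.46.150: descend 01001110110111110 ; hops seen [H2,H1] ; pick H1
  + 0.0.0.0/0 (H1) depth=0
  + 162.49.0.0/16 (H3) depth=16
  + 162.49.42.128/27 (H2) depth=27
  + 162.49.0.0/16 (H1) depth=16
  + 160.0.0.0/4 (H2) depth=4
  del 78.192.0.0/10 (clear depth 10)
  + 162.49.42.157/32 (H3) depth=32
  + 162.49.32.0/20 (H0) depth=20
  del 162.49.32.0/20 (clear depth 20)
  Q 162.49.42.157: descend 10100010001100010010101010011101 ; hops seen [H1,H2,H1,H2,H3] ; pick H3
  Q 78.223.64.0: descend 0100111011011111010 ; hops seen [H1,H1,H0] ; pick H0

== LOOKUPS ==
["H2","no-route","H1","H3","H0"]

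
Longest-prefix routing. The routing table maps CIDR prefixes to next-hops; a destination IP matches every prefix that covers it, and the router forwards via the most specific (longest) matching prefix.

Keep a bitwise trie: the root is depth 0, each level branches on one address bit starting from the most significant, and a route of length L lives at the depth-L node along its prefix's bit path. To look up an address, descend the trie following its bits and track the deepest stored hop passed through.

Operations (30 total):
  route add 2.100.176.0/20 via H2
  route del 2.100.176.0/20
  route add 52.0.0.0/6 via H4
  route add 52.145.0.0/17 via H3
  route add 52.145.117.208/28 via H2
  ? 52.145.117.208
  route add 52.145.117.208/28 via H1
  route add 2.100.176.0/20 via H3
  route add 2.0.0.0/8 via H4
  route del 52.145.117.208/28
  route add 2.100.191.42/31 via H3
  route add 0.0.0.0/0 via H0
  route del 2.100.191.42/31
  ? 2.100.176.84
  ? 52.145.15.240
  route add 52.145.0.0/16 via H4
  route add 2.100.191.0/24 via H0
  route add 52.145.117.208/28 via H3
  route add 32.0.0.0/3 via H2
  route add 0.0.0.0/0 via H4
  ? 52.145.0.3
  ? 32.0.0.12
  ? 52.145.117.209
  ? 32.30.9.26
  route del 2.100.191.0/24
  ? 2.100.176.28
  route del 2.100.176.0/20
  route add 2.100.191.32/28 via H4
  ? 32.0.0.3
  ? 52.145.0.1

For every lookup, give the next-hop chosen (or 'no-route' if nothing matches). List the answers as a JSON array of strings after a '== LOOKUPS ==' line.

Process each operation:
  + 2.100.176.0/20 (H2) depth=20
  del 2.100.176.0/20 (clear depth 20)
  + 52.0.0.0/6 (H4) depth=6
  + 52.145.0.0/17 (H3) depth=17
  + 52.145.117.208/28 (H2) depth=28
  ? 52.145.117.208  path d0:-→d1:-→d2:-→d3:-→d4:-→d5:-→d6:H4→d7:-→d8:-→d9:-→d10:-→d11:-→d12:-→d13:-→d14:-→d15:-→d16:-→d17:H3→d18:-→d19:-→d20:-→d21:-→d22:-→d23:-→d24:-→d25:-→d26:-→d27:-→d28:H2  best=H2
  + 52.145.117.208/28 (H1) depth=28
  + 2.100.176.0/20 (H3) depth=20
  + 2.0.0.0/8 (H4) depth=8
  del 52.145.117.208/28 (clear depth 28)
  + 2.100.191.42/31 (H3) depth=31
  + 0.0.0.0/0 (H0) depth=0
  del 2.100.191.42/31 (clear depth 31)
  ? 2.100.176.84  path d0:H0→d1:-→d2:-→d3:-→d4:-→d5:-→d6:-→d7:-→d8:H4→d9:-→d10:-→d11:-→d12:-→d13:-→d14:-→d15:-→d16:-→d17:-→d18:-→d19:-→d20:H3  best=H3
  ? 52.145.15.240  path d0:H0→d1:-→d2:-→d3:-→d4:-→d5:-→d6:H4→d7:-→d8:-→d9:-→d10:-→d11:-→d12:-→d13:-→d14:-→d15:-→d16:-→d17:H3  best=H3
  + 52.145.0.0/16 (H4) depth=16
  + 2.100.191.0/24 (H0) depth=24
  + 52.145.117.208/28 (H3) depth=28
  + 32.0.0.0/3 (H2) depth=3
  + 0.0.0.0/0 (H4) depth=0
  ? 52.145.0.3  path d0:H4→d1:-→d2:-→d3:H2→d4:-→d5:-→d6:H4→d7:-→d8:-→d9:-→d10:-→d11:-→d12:-→d13:-→d14:-→d15:-→d16:H4→d17:H3  best=H3
  ? 32.0.0.12  path d0:H4→d1:-→d2:-→d3:H2  best=H2
  ? 52.145.117.209  path d0:H4→d1:-→d2:-→d3:H2→d4:-→d5:-→d6:H4→d7:-→d8:-→d9:-→d10:-→d11:-→d12:-→d13:-→d14:-→d15:-→d16:H4→d17:H3→d18:-→d19:-→d20:-→d21:-→d22:-→d23:-→d24:-→d25:-→d26:-→d27:-→d28:H3  best=H3
  ? 32.30.9.26  path d0:H4→d1:-→d2:-→d3:H2  best=H2
  del 2.100.191.0/24 (clear depth 24)
  ? 2.100.176.28  path d0:H4→d1:-→d2:-→d3:-→d4:-→d5:-→d6:-→d7:-→d8:H4→d9:-→d10:-→d11:-→d12:-→d13:-→d14:-→d15:-→d16:-→d17:-→d18:-→d19:-→d20:H3  best=H3
  del 2.100.176.0/20 (clear depth 20)
  + 2.100.191.32/28 (H4) depth=28
  ? 32.0.0.3  path d0:H4→d1:-→d2:-→d3:H2  best=H2
  ? 52.145.0.1  path d0:H4→d1:-→d2:-→d3:H2→d4:-→d5:-→d6:H4→d7:-→d8:-→d9:-→d10:-→d11:-→d12:-→d13:-→d14:-→d15:-→d16:H4→d17:H3  best=H3

== LOOKUPS ==
["H2","H3","H3","H3","H2","H3","H2","H3","H2","H3"]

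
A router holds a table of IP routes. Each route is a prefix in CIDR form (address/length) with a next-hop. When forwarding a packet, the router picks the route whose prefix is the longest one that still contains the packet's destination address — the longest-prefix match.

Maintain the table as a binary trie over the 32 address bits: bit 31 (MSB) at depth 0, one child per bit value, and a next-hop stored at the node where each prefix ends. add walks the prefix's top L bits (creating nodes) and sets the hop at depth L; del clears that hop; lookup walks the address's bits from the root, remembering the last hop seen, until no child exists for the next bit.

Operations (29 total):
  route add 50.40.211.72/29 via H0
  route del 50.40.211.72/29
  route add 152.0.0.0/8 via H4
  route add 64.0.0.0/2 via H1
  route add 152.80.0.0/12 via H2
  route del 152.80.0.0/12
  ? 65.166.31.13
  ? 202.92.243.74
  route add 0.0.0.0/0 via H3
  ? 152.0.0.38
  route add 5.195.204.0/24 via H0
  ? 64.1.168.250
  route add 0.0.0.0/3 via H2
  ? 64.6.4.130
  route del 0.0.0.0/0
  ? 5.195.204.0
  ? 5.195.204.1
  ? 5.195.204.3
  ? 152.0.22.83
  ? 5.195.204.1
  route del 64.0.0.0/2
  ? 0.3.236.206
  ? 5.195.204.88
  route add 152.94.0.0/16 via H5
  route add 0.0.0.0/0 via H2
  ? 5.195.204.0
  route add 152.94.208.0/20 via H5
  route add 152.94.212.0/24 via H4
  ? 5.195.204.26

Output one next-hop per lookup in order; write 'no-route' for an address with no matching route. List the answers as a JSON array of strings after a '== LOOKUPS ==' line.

Process each operation:
  + 50.40.211.72/29 (H0) depth=29
  - 50.40.211.72/29 clear@29
  + 152.0.0.0/8 (H4) depth=8
  + 64.0.0.0/2 (H1) depth=2
  + 152.80.0.0/12 (H2) depth=12
  - 152.80.0.0/12 clear@12
  lookup 65.166.31.13: bits 01 walk d0:-→d1:-→d2:H1 -> H1
  lookup 202.92.243.74: bits 1 walk d0:-→d1:- -> no-route
  + 0.0.0.0/0 (H3) depth=0
  lookup 152.0.0.38: bits 100110000 walk d0:H3→d1:-→d2:-→d3:-→d4:-→d5:-→d6:-→d7:-→d8:H4→d9:- -> H4
  + 5.195.204.0/24 (H0) depth=24
  lookup 64.1.168.250: bits 01 walk d0:H3→d1:-→d2:H1 -> H1
  + 0.0.0.0/3 (H2) depth=3
  lookup 64.6.4.130: bits 01 walk d0:H3→d1:-→d2:H1 -> H1
  - 0.0.0.0/0 clear@0
  lookup 5.195.204.0: bits 000001011100001111001100 walk d0:-→d1:-→d2:-→d3:H2→d4:-→d5:-→d6:-→d7:-→d8:-→d9:-→d10:-→d11:-→d12:-→d13:-→d14:-→d15:-→d16:-→d17:-→d18:-→d19:-→d20:-→d21:-→d22:-→d23:-→d24:H0 -> H0
  lookup 5.195.204.1: bits 000001011100001111001100 walk d0:-→d1:-→d2:-→d3:H2→d4:-→d5:-→d6:-→d7:-→d8:-→d9:-→d10:-→d11:-→d12:-→d13:-→d14:-→d15:-→d16:-→d17:-→d18:-→d19:-→d20:-→d21:-→d22:-→d23:-→d24:H0 -> H0
  lookup 5.195.204.3: bits 000001011100001111001100 walk d0:-→d1:-→d2:-→d3:H2→d4:-→d5:-→d6:-→d7:-→d8:-→d9:-→d10:-→d11:-→d12:-→d13:-→d14:-→d15:-→d16:-→d17:-→d18:-→d19:-→d20:-→d21:-→d22:-→d23:-→d24:H0 -> H0
  lookup 152.0.22.83: bits 100110000 walk d0:-→d1:-→d2:-→d3:-→d4:-→d5:-→d6:-→d7:-→d8:H4→d9:- -> H4
  lookup 5.195.204.1: bits 000001011100001111001100 walk d0:-→d1:-→d2:-→d3:H2→d4:-→d5:-→d6:-→d7:-→d8:-→d9:-→d10:-→d11:-→d12:-→d13:-→d14:-→d15:-→d16:-→d17:-→d18:-→d19:-→d20:-→d21:-→d22:-→d23:-→d24:H0 -> H0
  - 64.0.0.0/2 clear@2
  lookup 0.3.236.206: bits 00000 walk d0:-→d1:-→d2:-→d3:H2→d4:-→d5:- -> H2
  lookup 5.195.204.88: bits 000001011100001111001100 walk d0:-→d1:-→d2:-→d3:H2→d4:-→d5:-→d6:-→d7:-→d8:-→d9:-→d10:-→d11:-→d12:-→d13:-→d14:-→d15:-→d16:-→d17:-→d18:-→d19:-→d20:-→d21:-→d22:-→d23:-→d24:H0 -> H0
  + 152.94.0.0/16 (H5) depth=16
  + 0.0.0.0/0 (H2) depth=0
  lookup 5.195.204.0: bits 000001011100001111001100 walk d0:H2→d1:-→d2:-→d3:H2→d4:-→d5:-→d6:-→d7:-→d8:-→d9:-→d10:-→d11:-→d12:-→d13:-→d14:-→d15:-→d16:-→d17:-→d18:-→d19:-→d20:-→d21:-→d22:-→d23:-→d24:H0 -> H0
  + 152.94.208.0/20 (H5) depth=20
  + 152.94.212.0/24 (H4) depth=24
  lookup 5.195.204.26: bits 000001011100001111001100 walk d0:H2→d1:-→d2:-→d3:H2→d4:-→d5:-→d6:-→d7:-→d8:-→d9:-→d10:-→d11:-→d12:-→d13:-→d14:-→d15:-→d16:-→d17:-→d18:-→d19:-→d20:-→d21:-→d22:-→d23:-→d24:H0 -> H0

== LOOKUPS ==
["H1","no-route","H4","H1","H1","H0","H0","H0","H4","H0","H2","H0","H0","H0"]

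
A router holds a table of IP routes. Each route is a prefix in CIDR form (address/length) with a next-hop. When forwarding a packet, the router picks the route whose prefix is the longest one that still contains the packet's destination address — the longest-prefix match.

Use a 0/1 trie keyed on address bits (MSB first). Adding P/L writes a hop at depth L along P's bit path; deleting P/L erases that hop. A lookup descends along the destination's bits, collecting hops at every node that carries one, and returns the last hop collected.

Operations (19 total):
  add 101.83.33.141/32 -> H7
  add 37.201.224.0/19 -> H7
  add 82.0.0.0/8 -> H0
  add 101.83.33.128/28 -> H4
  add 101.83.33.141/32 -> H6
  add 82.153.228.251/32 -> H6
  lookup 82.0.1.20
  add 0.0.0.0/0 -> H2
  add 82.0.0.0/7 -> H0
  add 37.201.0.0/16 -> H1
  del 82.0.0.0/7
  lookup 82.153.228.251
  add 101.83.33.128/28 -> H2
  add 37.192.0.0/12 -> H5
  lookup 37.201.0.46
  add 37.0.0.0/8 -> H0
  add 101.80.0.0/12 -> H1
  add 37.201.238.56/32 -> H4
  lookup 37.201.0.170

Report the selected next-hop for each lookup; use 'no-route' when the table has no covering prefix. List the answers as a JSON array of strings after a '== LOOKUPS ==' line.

Trace:
  add 101.83.33.141/32 -> H7 at depth 32
  add 37.201.224.0/19 -> H7 at depth 19
  add 82.0.0.0/8 -> H0 at depth 8
  add 101.83.33.128/28 -> H4 at depth 28
  add 101.83.33.141/32 -> H6 at depth 32
  add 82.153.228.251/32 -> H6 at depth 32
  Q 82.0.1.20: descend 01010010 ; hops seen [H0] ; pick H0
  add 0.0.0.0/0 -> H2 at depth 0
  add 82.0.0.0/7 -> H0 at depth 7
  add 37.201.0.0/16 -> H1 at depth 16
  - 82.0.0.0/7 clear@7
  Q 82.153.228.251: descend 01010010100110011110010011111011 ; hops seen [H2,H0,H6] ; pick H6
  add 101.83.33.128/28 -> H2 at depth 28
  add 37.192.0.0/12 -> H5 at depth 12
  Q 37.201.0.46: descend 0010010111001001 ; hops seen [H2,H5,H1] ; pick H1
  add 37.0.0.0/8 -> H0 at depth 8
  add 101.80.0.0/12 -> H1 at depth 12
  add 37.201.238.56/32 -> H4 at depth 32
  Q 37.201.0.170: descend 0010010111001001 ; hops seen [H2,H0,H5,H1] ; pick H1

== LOOKUPS ==
["H0","H6","H1","H1"]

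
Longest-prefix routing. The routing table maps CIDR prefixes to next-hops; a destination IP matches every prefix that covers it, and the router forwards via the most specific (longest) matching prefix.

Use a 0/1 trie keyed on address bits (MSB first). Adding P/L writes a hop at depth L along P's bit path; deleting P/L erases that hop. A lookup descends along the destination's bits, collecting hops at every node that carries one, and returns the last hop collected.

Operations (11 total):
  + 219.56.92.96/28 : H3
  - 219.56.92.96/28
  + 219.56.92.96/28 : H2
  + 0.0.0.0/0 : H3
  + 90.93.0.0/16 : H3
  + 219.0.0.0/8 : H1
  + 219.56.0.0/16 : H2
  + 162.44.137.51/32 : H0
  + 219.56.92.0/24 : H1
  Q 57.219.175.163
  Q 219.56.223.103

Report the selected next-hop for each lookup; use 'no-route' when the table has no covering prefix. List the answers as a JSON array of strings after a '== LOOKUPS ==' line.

Trace:
  + 219.56.92.96/28 (H3) depth=28
  del 219.56.92.96/28 (clear depth 28)
  + 219.56.92.96/28 (H2) depth=28
  + 0.0.0.0/0 (H3) depth=0
  + 90.93.0.0/16 (H3) depth=16
  + 219.0.0.0/8 (H1) depth=8
  + 219.56.0.0/16 (H2) depth=16
  + 162.44.137.51/32 (H0) depth=32
  + 219.56.92.0/24 (H1) depth=24
  Q 57.219.175.163: descend 0 ; hops seen [H3] ; pick H3
  Q 219.56.223.103: descend 1101101100111000 ; hops seen [H3,H1,H2] ; pick H2

== LOOKUPS ==
["H3","H2"]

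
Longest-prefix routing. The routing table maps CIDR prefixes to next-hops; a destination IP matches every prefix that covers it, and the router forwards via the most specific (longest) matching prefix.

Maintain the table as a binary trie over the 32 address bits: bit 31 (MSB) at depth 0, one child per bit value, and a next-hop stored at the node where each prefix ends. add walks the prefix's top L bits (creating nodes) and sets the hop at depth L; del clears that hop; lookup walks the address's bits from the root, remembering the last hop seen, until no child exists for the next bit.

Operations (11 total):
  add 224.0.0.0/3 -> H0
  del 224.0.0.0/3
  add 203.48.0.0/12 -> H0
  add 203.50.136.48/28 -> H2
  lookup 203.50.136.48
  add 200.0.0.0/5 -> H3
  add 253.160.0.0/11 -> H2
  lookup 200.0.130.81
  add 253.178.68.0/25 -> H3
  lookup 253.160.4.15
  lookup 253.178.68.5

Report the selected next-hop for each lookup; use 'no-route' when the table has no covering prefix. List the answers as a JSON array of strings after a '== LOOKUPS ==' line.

Trace:
  + 224.0.0.0/3 (H0) depth=3
  - 224.0.0.0/3 clear@3
  + 203.48.0.0/12 (H0) depth=12
  + 203.50.136.48/28 (H2) depth=28
  lookup 203.50.136.48: bits 1100101100110010100010000011 walk d0:-→d1:-→d2:-→d3:-→d4:-→d5:-→d6:-→d7:-→d8:-→d9:-→d10:-→d11:-→d12:H0→d13:-→d14:-→d15:-→d16:-→d17:-→d18:-→d19:-→d20:-→d21:-→d22:-→d23:-→d24:-→d25:-→d26:-→d27:-→d28:H2 -> H2
  + 200.0.0.0/5 (H3) depth=5
  + 253.160.0.0/11 (H2) depth=11
  lookup 200.0.130.81: bits 110010 walk d0:-→d1:-→d2:-→d3:-→d4:-→d5:H3→d6:- -> H3
  + 253.178.68.0/25 (H3) depth=25
  lookup 253.160.4.15: bits 11111101101 walk d0:-→d1:-→d2:-→d3:-→d4:-→d5:-→d6:-→d7:-→d8:-→d9:-→d10:-→d11:H2 -> H2
  lookup 253.178.68.5: bits 1111110110110010010001000 walk d0:-→d1:-→d2:-→d3:-→d4:-→d5:-→d6:-→d7:-→d8:-→d9:-→d10:-→d11:H2→d12:-→d13:-→d14:-→d15:-→d16:-→d17:-→d18:-→d19:-→d20:-→d21:-→d22:-→d23:-→d24:-→d25:H3 -> H3

== LOOKUPS ==
["H2","H3","H2","H3"]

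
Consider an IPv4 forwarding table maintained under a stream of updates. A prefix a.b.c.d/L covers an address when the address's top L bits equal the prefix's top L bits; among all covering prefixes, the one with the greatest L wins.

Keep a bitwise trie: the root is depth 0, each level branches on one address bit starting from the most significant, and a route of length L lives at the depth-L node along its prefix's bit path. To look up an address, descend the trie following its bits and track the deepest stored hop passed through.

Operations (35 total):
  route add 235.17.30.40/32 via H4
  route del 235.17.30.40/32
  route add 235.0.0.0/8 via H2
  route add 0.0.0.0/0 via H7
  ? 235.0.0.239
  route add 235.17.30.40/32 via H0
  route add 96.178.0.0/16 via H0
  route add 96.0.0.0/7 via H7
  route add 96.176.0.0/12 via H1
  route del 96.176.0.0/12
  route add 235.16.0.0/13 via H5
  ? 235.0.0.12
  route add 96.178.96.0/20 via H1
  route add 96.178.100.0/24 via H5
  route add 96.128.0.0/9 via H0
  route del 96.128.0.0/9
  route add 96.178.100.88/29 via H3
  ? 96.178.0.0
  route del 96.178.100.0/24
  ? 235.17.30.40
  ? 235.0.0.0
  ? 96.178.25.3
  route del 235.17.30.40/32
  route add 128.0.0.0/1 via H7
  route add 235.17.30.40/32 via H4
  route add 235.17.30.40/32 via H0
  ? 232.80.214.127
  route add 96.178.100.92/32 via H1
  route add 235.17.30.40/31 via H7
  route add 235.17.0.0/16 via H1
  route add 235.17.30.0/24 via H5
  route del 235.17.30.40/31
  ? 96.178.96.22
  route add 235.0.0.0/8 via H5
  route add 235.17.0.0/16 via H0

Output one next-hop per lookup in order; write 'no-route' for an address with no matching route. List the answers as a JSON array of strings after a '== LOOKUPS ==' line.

Trace:
  + 235.17.30.40/32 (H4) depth=32
  - 235.17.30.40/32 clear@32
  + 235.0.0.0/8 (H2) depth=8
  + 0.0.0.0/0 (H7) depth=0
  ? 235.0.0.239  path d0:H7→d1:-→d2:-→d3:-→d4:-→d5:-→d6:-→d7:-→d8:H2→d9:-→d10:-→d11:-  best=H2
  + 235.17.30.40/32 (H0) depth=32
  + 96.178.0.0/16 (H0) depth=16
  + 96.0.0.0/7 (H7) depth=7
  + 96.176.0.0/12 (H1) depth=12
  - 96.176.0.0/12 clear@12
  + 235.16.0.0/13 (H5) depth=13
  ? 235.0.0.12  path d0:H7→d1:-→d2:-→d3:-→d4:-→d5:-→d6:-→d7:-→d8:H2→d9:-→d10:-→d11:-  best=H2
  + 96.178.96.0/20 (H1) depth=20
  + 96.178.100.0/24 (H5) depth=24
  + 96.128.0.0/9 (H0) depth=9
  - 96.128.0.0/9 clear@9
  + 96.178.100.88/29 (H3) depth=29
  ? 96.178.0.0  path d0:H7→d1:-→d2:-→d3:-→d4:-→d5:-→d6:-→d7:H7→d8:-→d9:-→d10:-→d11:-→d12:-→d13:-→d14:-→d15:-→d16:H0→d17:-  best=H0
  - 96.178.100.0/24 clear@24
  ? 235.17.30.40  path d0:H7→d1:-→d2:-→d3:-→d4:-→d5:-→d6:-→d7:-→d8:H2→d9:-→d10:-→d11:-→d12:-→d13:H5→d14:-→d15:-→d16:-→d17:-→d18:-→d19:-→d20:-→d21:-→d22:-→d23:-→d24:-→d25:-→d26:-→d27:-→d28:-→d29:-→d30:-→d31:-→d32:H0  best=H0
  ? 235.0.0.0  path d0:H7→d1:-→d2:-→d3:-→d4:-→d5:-→d6:-→d7:-→d8:H2→d9:-→d10:-→d11:-  best=H2
  ? 96.178.25.3  path d0:H7→d1:-→d2:-→d3:-→d4:-→d5:-→d6:-→d7:H7→d8:-→d9:-→d10:-→d11:-→d12:-→d13:-→d14:-→d15:-→d16:H0→d17:-  best=H0
  - 235.17.30.40/32 clear@32
  + 128.0.0.0/1 (H7) depth=1
  + 235.17.30.40/32 (H4) depth=32
  + 235.17.30.40/32 (H0) depth=32
  ? 232.80.214.127  path d0:H7→d1:H7→d2:-→d3:-→d4:-→d5:-→d6:-  best=H7
  + 96.178.100.92/32 (H1) depth=32
  + 235.17.30.40/31 (H7) depth=31
  + 235.17.0.0/16 (H1) depth=16
  + 235.17.30.0/24 (H5) depth=24
  - 235.17.30.40/31 clear@31
  ? 96.178.96.22  path d0:H7→d1:-→d2:-→d3:-→d4:-→d5:-→d6:-→d7:H7→d8:-→d9:-→d10:-→d11:-→d12:-→d13:-→d14:-→d15:-→d16:H0→d17:-→d18:-→d19:-→d20:H1→d21:-  best=H1
  + 235.0.0.0/8 (H5) depth=8
  + 235.17.0.0/16 (H0) depth=16

== LOOKUPS ==
["H2","H2","H0","H0","H2","H0","H7","H1"]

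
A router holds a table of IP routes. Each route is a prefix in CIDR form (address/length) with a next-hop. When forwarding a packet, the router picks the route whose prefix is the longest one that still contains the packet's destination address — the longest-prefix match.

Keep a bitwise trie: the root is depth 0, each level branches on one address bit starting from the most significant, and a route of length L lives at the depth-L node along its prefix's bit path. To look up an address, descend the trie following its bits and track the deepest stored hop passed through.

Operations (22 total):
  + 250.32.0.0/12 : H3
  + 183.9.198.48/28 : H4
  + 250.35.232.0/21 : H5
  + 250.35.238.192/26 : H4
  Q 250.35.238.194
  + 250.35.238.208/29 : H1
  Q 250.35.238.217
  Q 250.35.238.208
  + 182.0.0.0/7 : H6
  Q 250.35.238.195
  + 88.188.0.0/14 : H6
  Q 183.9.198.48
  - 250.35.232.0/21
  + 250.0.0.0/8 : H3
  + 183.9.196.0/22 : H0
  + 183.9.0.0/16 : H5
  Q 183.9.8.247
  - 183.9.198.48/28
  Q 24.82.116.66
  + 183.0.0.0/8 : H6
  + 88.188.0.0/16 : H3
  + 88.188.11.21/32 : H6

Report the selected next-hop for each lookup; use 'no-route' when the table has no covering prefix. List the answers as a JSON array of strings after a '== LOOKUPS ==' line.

Trace:
  add 250.32.0.0/12 -> H3 at depth 12
  add 183.9.198.48/28 -> H4 at depth 28
  add 250.35.232.0/21 -> H5 at depth 21
  add 250.35.238.192/26 -> H4 at depth 26
  Q 250.35.238.194: descend 11111010001000111110111011 ; hops seen [H3,H5,H4] ; pick H4
  add 250.35.238.208/29 -> H1 at depth 29
  Q 250.35.238.217: descend 1111101000100011111011101101 ; hops seen [H3,H5,H4] ; pick H4
  Q 250.35.238.208: descend 11111010001000111110111011010 ; hops seen [H3,H5,H4,H1] ; pick H1
  add 182.0.0.0/7 -> H6 at depth 7
  Q 250.35.238.195: descend 111110100010001111101110110 ; hops seen [H3,H5,H4] ; pick H4
  add 88.188.0.0/14 -> H6 at depth 14
  Q 183.9.198.48: descend 1011011100001001110001100011 ; hops seen [H6,H4] ; pick H4
  - 250.35.232.0/21 clear@21
  add 250.0.0.0/8 -> H3 at depth 8
  add 183.9.196.0/22 -> H0 at depth 22
  add 183.9.0.0/16 -> H5 at depth 16
  Q 183.9.8.247: descend 1011011100001001 ; hops seen [H6,H5] ; pick H5
  - 183.9.198.48/28 clear@28
  Q 24.82.116.66: descend 0 ; hops seen [∅] ; pick no-route
  add 183.0.0.0/8 -> H6 at depth 8
  add 88.188.0.0/16 -> H3 at depth 16
  add 88.188.11.21/32 -> H6 at depth 32

== LOOKUPS ==
["H4","H4","H1","H4","H4","H5","no-route"]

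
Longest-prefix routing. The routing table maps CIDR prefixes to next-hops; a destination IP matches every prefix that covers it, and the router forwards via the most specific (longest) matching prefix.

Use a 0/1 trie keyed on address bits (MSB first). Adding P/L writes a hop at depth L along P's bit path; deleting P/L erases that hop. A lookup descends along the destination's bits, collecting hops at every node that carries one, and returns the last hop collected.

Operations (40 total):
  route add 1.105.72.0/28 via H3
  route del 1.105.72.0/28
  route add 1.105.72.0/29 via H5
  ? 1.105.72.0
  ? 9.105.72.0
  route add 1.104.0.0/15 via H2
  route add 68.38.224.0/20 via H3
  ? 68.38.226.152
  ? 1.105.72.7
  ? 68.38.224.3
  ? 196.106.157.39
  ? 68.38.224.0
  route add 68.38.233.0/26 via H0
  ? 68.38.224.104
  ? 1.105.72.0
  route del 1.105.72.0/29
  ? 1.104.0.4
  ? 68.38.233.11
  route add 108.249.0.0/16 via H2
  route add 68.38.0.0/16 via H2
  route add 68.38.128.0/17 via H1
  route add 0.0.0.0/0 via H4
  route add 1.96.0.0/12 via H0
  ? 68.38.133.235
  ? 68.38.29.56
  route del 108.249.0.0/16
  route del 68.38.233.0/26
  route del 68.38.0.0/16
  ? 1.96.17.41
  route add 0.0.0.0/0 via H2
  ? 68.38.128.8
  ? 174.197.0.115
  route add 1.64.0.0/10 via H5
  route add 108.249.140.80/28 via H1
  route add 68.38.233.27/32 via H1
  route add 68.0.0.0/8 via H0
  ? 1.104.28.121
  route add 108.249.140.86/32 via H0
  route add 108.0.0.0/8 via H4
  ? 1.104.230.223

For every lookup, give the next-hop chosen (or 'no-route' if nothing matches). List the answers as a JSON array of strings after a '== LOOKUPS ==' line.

Apply in order:
  + 1.105.72.0/28 (H3) depth=28
  del 1.105.72.0/28 (clear depth 28)
  + 1.105.72.0/29 (H5) depth=29
  lookup 1.105.72.0: bits 00000001011010010100100000000 walk d0:-→d1:-→d2:-→d3:-→d4:-→d5:-→d6:-→d7:-→d8:-→d9:-→d10:-→d11:-→d12:-→d13:-→d14:-→d15:-→d16:-→d17:-→d18:-→d19:-→d20:-→d21:-→d22:-→d23:-→d24:-→d25:-→d26:-→d27:-→d28:-→d29:H5 -> H5
  lookup 9.105.72.0: bits 0000 walk d0:-→d1:-→d2:-→d3:-→d4:- -> no-route
  + 1.104.0.0/15 (H2) depth=15
  + 68.38.224.0/20 (H3) depth=20
  lookup 68.38.226.152: bits 01000100001001101110 walk d0:-→d1:-→d2:-→d3:-→d4:-→d5:-→d6:-→d7:-→d8:-→d9:-→d10:-→d11:-→d12:-→d13:-→d14:-→d15:-→d16:-→d17:-→d18:-→d19:-→d20:H3 -> H3
  lookup 1.105.72.7: bits 00000001011010010100100000000 walk d0:-→d1:-→d2:-→d3:-→d4:-→d5:-→d6:-→d7:-→d8:-→d9:-→d10:-→d11:-→d12:-→d13:-→d14:-→d15:H2→d16:-→d17:-→d18:-→d19:-→d20:-→d21:-→d22:-→d23:-→d24:-→d25:-→d26:-→d27:-→d28:-→d29:H5 -> H5
  lookup 68.38.224.3: bits 01000100001001101110 walk d0:-→d1:-→d2:-→d3:-→d4:-→d5:-→d6:-→d7:-→d8:-→d9:-→d10:-→d11:-→d12:-→d13:-→d14:-→d15:-→d16:-→d17:-→d18:-→d19:-→d20:H3 -> H3
  lookup 196.106.157.39: bits ε walk d0:- -> no-route
  lookup 68.38.224.0: bits 01000100001001101110 walk d0:-→d1:-→d2:-→d3:-→d4:-→d5:-→d6:-→d7:-→d8:-→d9:-→d10:-→d11:-→d12:-→d13:-→d14:-→d15:-→d16:-→d17:-→d18:-→d19:-→d20:H3 -> H3
  + 68.38.233.0/26 (H0) depth=26
  lookup 68.38.224.104: bits 01000100001001101110 walk d0:-→d1:-→d2:-→d3:-→d4:-→d5:-→d6:-→d7:-→d8:-→d9:-→d10:-→d11:-→d12:-→d13:-→d14:-→d15:-→d16:-→d17:-→d18:-→d19:-→d20:H3 -> H3
  lookup 1.105.72.0: bits 00000001011010010100100000000 walk d0:-→d1:-→d2:-→d3:-→d4:-→d5:-→d6:-→d7:-→d8:-→d9:-→d10:-→d11:-→d12:-→d13:-→d14:-→d15:H2→d16:-→d17:-→d18:-→d19:-→d20:-→d21:-→d22:-→d23:-→d24:-→d25:-→d26:-→d27:-→d28:-→d29:H5 -> H5
  del 1.105.72.0/29 (clear depth 29)
  lookup 1.104.0.4: bits 000000010110100 walk d0:-→d1:-→d2:-→d3:-→d4:-→d5:-→d6:-→d7:-→d8:-→d9:-→d10:-→d11:-→d12:-→d13:-→d14:-→d15:H2 -> H2
  lookup 68.38.233.11: bits 01000100001001101110100100 walk d0:-→d1:-→d2:-→d3:-→d4:-→d5:-→d6:-→d7:-→d8:-→d9:-→d10:-→d11:-→d12:-→d13:-→d14:-→d15:-→d16:-→d17:-→d18:-→d19:-→d20:H3→d21:-→d22:-→d23:-→d24:-→d25:-→d26:H0 -> H0
  + 108.249.0.0/16 (H2) depth=16
  + 68.38.0.0/16 (H2) depth=16
  + 68.38.128.0/17 (H1) depth=17
  + 0.0.0.0/0 (H4) depth=0
  + 1.96.0.0/12 (H0) depth=12
  lookup 68.38.133.235: bits 01000100001001101 walk d0:H4→d1:-→d2:-→d3:-→d4:-→d5:-→d6:-→d7:-→d8:-→d9:-→d10:-→d11:-→d12:-→d13:-→d14:-→d15:-→d16:H2→d17:H1 -> H1
  lookup 68.38.29.56: bits 0100010000100110 walk d0:H4→d1:-→d2:-→d3:-→d4:-→d5:-→d6:-→d7:-→d8:-→d9:-→d10:-→d11:-→d12:-→d13:-→d14:-→d15:-→d16:H2 -> H2
  del 108.249.0.0/16 (clear depth 16)
  del 68.38.233.0/26 (clear depth 26)
  del 68.38.0.0/16 (clear depth 16)
  lookup 1.96.17.41: bits 000000010110 walk d0:H4→d1:-→d2:-→d3:-→d4:-→d5:-→d6:-→d7:-→d8:-→d9:-→d10:-→d11:-→d12:H0 -> H0
  + 0.0.0.0/0 (H2) depth=0
  lookup 68.38.128.8: bits 01000100001001101 walk d0:H2→d1:-→d2:-→d3:-→d4:-→d5:-→d6:-→d7:-→d8:-→d9:-→d10:-→d11:-→d12:-→d13:-→d14:-→d15:-→d16:-→d17:H1 -> H1
  lookup 174.197.0.115: bits ε walk d0:H2 -> H2
  + 1.64.0.0/10 (H5) depth=10
  + 108.249.140.80/28 (H1) depth=28
  + 68.38.233.27/32 (H1) depth=32
  + 68.0.0.0/8 (H0) depth=8
  lookup 1.104.28.121: bits 000000010110100 walk d0:H2→d1:-→d2:-→d3:-→d4:-→d5:-→d6:-→d7:-→d8:-→d9:-→d10:H5→d11:-→d12:H0→d13:-→d14:-→d15:H2 -> H2
  + 108.249.140.86/32 (H0) depth=32
  + 108.0.0.0/8 (H4) depth=8
  lookup 1.104.230.223: bits 000000010110100 walk d0:H2→d1:-→d2:-→d3:-→d4:-→d5:-→d6:-→d7:-→d8:-→d9:-→d10:H5→d11:-→d12:H0→d13:-→d14:-→d15:H2 -> H2

== LOOKUPS ==
["H5","no-route","H3","H5","H3","no-route","H3","H3","H5","H2","H0","H1","H2","H0","H1","H2","H2","H2"]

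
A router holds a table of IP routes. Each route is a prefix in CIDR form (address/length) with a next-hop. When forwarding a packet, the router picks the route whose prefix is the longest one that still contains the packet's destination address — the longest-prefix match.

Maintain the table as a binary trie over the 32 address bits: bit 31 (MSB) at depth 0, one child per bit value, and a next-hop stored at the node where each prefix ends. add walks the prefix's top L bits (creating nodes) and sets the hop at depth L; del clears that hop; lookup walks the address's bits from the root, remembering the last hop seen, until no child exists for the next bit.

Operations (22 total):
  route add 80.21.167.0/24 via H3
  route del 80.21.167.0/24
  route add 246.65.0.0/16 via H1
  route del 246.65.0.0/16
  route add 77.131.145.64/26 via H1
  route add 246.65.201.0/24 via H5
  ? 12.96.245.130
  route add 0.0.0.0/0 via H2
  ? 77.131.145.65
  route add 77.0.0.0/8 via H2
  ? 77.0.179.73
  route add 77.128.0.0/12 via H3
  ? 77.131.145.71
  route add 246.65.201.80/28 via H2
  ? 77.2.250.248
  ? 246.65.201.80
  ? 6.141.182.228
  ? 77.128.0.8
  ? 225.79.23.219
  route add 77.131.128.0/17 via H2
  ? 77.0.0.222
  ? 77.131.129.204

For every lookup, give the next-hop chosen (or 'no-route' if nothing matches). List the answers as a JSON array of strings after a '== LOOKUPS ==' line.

Process each operation:
  add 80.21.167.0/24 -> H3 at depth 24
  - 80.21.167.0/24 clear@24
  add 246.65.0.0/16 -> H1 at depth 16
  - 246.65.0.0/16 clear@16
  add 77.131.145.64/26 -> H1 at depth 26
  add 246.65.201.0/24 -> H5 at depth 24
  Q 12.96.245.130: descend 0 ; hops seen [∅] ; pick no-route
  add 0.0.0.0/0 -> H2 at depth 0
  Q 77.131.145.65: descend 01001101100000111001000101 ; hops seen [H2,H1] ; pick H1
  add 77.0.0.0/8 -> H2 at depth 8
  Q 77.0.179.73: descend 01001101 ; hops seen [H2,H2] ; pick H2
  add 77.128.0.0/12 -> H3 at depth 12
  Q 77.131.145.71: descend 01001101100000111001000101 ; hops seen [H2,H2,H3,H1] ; pick H1
  add 246.65.201.80/28 -> H2 at depth 28
  Q 77.2.250.248: descend 01001101 ; hops seen [H2,H2] ; pick H2
  Q 246.65.201.80: descend 1111011001000001110010010101 ; hops seen [H2,H5,H2] ; pick H2
  Q 6.141.182.228: descend 0 ; hops seen [H2] ; pick H2
  Q 77.128.0.8: descend 01001101100000 ; hops seen [H2,H2,H3] ; pick H3
  Q 225.79.23.219: descend 111 ; hops seen [H2] ; pick H2
  add 77.131.128.0/17 -> H2 at depth 17
  Q 77.0.0.222: descend 01001101 ; hops seen [H2,H2] ; pick H2
  Q 77.131.129.204: descend 0100110110000011100 ; hops seen [H2,H2,H3,H2] ; pick H2

== LOOKUPS ==
["no-route","H1","H2","H1","H2","H2","H2","H3","H2","H2","H2"]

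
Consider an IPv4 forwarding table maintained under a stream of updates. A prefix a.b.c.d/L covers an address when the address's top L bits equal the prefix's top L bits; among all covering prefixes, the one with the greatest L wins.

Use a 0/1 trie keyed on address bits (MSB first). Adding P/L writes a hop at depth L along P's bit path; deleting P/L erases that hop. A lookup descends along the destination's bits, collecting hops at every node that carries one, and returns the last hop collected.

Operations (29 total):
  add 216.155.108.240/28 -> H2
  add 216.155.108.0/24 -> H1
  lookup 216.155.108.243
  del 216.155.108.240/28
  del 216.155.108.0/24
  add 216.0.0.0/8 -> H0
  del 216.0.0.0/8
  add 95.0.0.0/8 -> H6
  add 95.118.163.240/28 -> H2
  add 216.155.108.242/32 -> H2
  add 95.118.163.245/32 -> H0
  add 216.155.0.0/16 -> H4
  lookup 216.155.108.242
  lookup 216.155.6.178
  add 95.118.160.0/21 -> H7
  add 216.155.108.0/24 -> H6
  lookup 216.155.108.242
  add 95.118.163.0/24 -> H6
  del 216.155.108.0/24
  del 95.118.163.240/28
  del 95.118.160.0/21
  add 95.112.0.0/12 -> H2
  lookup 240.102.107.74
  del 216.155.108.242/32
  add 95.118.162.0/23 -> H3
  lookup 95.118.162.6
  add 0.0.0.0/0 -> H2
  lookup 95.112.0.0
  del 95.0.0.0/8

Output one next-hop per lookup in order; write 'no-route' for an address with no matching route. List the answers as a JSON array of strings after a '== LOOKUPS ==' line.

Trace:
  add 216.155.108.240/28 -> H2 at depth 28
  add 216.155.108.0/24 -> H1 at depth 24
  Q 216.155.108.243: descend 1101100010011011011011001111 ; hops seen [H1,H2] ; pick H2
  - 216.155.108.240/28 clear@28
  - 216.155.108.0/24 clear@24
  add 216.0.0.0/8 -> H0 at depth 8
  - 216.0.0.0/8 clear@8
  add 95.0.0.0/8 -> H6 at depth 8
  add 95.118.163.240/28 -> H2 at depth 28
  add 216.155.108.242/32 -> H2 at depth 32
  add 95.118.163.245/32 -> H0 at depth 32
  add 216.155.0.0/16 -> H4 at depth 16
  Q 216.155.108.242: descend 11011000100110110110110011110010 ; hops seen [H4,H2] ; pick H2
  Q 216.155.6.178: descend 11011000100110110 ; hops seen [H4] ; pick H4
  add 95.118.160.0/21 -> H7 at depth 21
  add 216.155.108.0/24 -> H6 at depth 24
  Q 216.155.108.242: descend 11011000100110110110110011110010 ; hops seen [H4,H6,H2] ; pick H2
  add 95.118.163.0/24 -> H6 at depth 24
  - 216.155.108.0/24 clear@24
  - 95.118.163.240/28 clear@28
  - 95.118.160.0/21 clear@21
  add 95.112.0.0/12 -> H2 at depth 12
  Q 240.102.107.74: descend 11 ; hops seen [∅] ; pick no-route
  - 216.155.108.242/32 clear@32
  add 95.118.162.0/23 -> H3 at depth 23
  Q 95.118.162.6: descend 01011111011101101010001 ; hops seen [H6,H2,H3] ; pick H3
  add 0.0.0.0/0 -> H2 at depth 0
  Q 95.112.0.0: descend 0101111101110 ; hops seen [H2,H6,H2] ; pick H2
  - 95.0.0.0/8 clear@8

== LOOKUPS ==
["H2","H2","H4","H2","no-route","H3","H2"]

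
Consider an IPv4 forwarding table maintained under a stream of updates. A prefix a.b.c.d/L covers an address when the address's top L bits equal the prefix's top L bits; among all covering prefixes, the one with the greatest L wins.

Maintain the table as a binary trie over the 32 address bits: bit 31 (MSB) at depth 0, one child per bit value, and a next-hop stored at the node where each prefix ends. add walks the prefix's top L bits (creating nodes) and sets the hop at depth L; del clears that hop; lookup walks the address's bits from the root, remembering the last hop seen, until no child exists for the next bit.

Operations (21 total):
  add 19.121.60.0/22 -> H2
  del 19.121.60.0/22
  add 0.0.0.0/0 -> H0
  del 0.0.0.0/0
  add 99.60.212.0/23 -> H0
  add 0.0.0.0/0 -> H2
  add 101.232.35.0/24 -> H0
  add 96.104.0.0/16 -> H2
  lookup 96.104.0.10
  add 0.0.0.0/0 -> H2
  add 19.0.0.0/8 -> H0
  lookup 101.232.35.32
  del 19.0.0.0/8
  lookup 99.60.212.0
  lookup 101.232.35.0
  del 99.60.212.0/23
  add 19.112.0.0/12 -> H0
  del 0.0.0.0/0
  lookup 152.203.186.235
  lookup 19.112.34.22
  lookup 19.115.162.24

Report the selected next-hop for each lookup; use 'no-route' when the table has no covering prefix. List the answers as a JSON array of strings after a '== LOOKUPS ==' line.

Process each operation:
  add 19.121.60.0/22 -> H2 at depth 22
  del 19.121.60.0/22 (clear depth 22)
  add 0.0.0.0/0 -> H0 at depth 0
  del 0.0.0.0/0 (clear depth 0)
  add 99.60.212.0/23 -> H0 at depth 23
  add 0.0.0.0/0 -> H2 at depth 0
  add 101.232.35.0/24 -> H0 at depth 24
  add 96.104.0.0/16 -> H2 at depth 16
  ? 96.104.0.10  path d0:H2→d1:-→d2:-→d3:-→d4:-→d5:-→d6:-→d7:-→d8:-→d9:-→d10:-→d11:-→d12:-→d13:-→d14:-→d15:-→d16:H2  best=H2
  add 0.0.0.0/0 -> H2 at depth 0
  add 19.0.0.0/8 -> H0 at depth 8
  ? 101.232.35.32  path d0:H2→d1:-→d2:-→d3:-→d4:-→d5:-→d6:-→d7:-→d8:-→d9:-→d10:-→d11:-→d12:-→d13:-→d14:-→d15:-→d16:-→d17:-→d18:-→d19:-→d20:-→d21:-→d22:-→d23:-→d24:H0  best=H0
  del 19.0.0.0/8 (clear depth 8)
  ? 99.60.212.0  path d0:H2→d1:-→d2:-→d3:-→d4:-→d5:-→d6:-→d7:-→d8:-→d9:-→d10:-→d11:-→d12:-→d13:-→d14:-→d15:-→d16:-→d17:-→d18:-→d19:-→d20:-→d21:-→d22:-→d23:H0  best=H0
  ? 101.232.35.0  path d0:H2→d1:-→d2:-→d3:-→d4:-→d5:-→d6:-→d7:-→d8:-→d9:-→d10:-→d11:-→d12:-→d13:-→d14:-→d15:-→d16:-→d17:-→d18:-→d19:-→d20:-→d21:-→d22:-→d23:-→d24:H0  best=H0
  del 99.60.212.0/23 (clear depth 23)
  add 19.112.0.0/12 -> H0 at depth 12
  del 0.0.0.0/0 (clear depth 0)
  ? 152.203.186.235  path d0:-  best=no-route
  ? 19.112.34.22  path d0:-→d1:-→d2:-→d3:-→d4:-→d5:-→d6:-→d7:-→d8:-→d9:-→d10:-→d11:-→d12:H0  best=H0
  ? 19.115.162.24  path d0:-→d1:-→d2:-→d3:-→d4:-→d5:-→d6:-→d7:-→d8:-→d9:-→d10:-→d11:-→d12:H0  best=H0

== LOOKUPS ==
["H2","H0","H0","H0","no-route","H0","H0"]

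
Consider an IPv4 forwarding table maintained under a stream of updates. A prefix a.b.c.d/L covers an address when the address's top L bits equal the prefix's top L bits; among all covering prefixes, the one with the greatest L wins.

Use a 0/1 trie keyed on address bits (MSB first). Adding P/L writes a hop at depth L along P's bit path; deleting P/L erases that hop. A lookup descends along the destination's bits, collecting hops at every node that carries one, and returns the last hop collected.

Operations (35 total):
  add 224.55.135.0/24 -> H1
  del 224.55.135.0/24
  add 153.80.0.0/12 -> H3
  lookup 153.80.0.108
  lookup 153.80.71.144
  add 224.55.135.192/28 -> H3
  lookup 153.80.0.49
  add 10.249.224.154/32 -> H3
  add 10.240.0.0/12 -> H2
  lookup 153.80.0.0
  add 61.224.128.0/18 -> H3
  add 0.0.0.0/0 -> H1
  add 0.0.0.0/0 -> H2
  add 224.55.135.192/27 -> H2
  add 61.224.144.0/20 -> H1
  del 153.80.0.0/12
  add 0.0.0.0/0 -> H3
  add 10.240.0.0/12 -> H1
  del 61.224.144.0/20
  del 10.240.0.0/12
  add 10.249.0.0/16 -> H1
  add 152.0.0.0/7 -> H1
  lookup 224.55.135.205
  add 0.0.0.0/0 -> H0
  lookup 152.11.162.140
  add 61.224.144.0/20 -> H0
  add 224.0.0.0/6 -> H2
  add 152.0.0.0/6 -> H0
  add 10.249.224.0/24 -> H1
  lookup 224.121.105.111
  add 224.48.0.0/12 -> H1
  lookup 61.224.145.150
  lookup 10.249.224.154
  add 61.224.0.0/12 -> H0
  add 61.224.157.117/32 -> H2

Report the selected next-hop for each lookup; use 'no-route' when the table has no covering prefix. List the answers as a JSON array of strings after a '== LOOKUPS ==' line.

Trace:
  + 224.55.135.0/24 (H1) depth=24
  del 224.55.135.0/24 (clear depth 24)
  + 153.80.0.0/12 (H3) depth=12
  Q 153.80.0.108: descend 100110010101 ; hops seen [H3] ; pick H3
  Q 153.80.71.144: descend 100110010101 ; hops seen [H3] ; pick H3
  + 224.55.135.192/28 (H3) depth=28
  Q 153.80.0.49: descend 100110010101 ; hops seen [H3] ; pick H3
  + 10.249.224.154/32 (H3) depth=32
  + 10.240.0.0/12 (H2) depth=12
  Q 153.80.0.0: descend 100110010101 ; hops seen [H3] ; pick H3
  + 61.224.128.0/18 (H3) depth=18
  + 0.0.0.0/0 (H1) depth=0
  + 0.0.0.0/0 (H2) depth=0
  + 224.55.135.192/27 (H2) depth=27
  + 61.224.144.0/20 (H1) depth=20
  del 153.80.0.0/12 (clear depth 12)
  + 0.0.0.0/0 (H3) depth=0
  + 10.240.0.0/12 (H1) depth=12
  del 61.224.144.0/20 (clear depth 20)
  del 10.240.0.0/12 (clear depth 12)
  + 10.249.0.0/16 (H1) depth=16
  + 152.0.0.0/7 (H1) depth=7
  Q 224.55.135.205: descend 1110000000110111100001111100 ; hops seen [H3,H2,H3] ; pick H3
  + 0.0.0.0/0 (H0) depth=0
  Q 152.11.162.140: descend 1001100 ; hops seen [H0,H1] ; pick H1
  + 61.224.144.0/20 (H0) depth=20
  + 224.0.0.0/6 (H2) depth=6
  + 152.0.0.0/6 (H0) depth=6
  + 10.249.224.0/24 (H1) depth=24
  Q 224.121.105.111: descend 111000000 ; hops seen [H0,H2] ; pick H2
  + 224.48.0.0/12 (H1) depth=12
  Q 61.224.145.150: descend 00111101111000001001 ; hops seen [H0,H3,H0] ; pick H0
  Q 10.249.224.154: descend 00001010111110011110000010011010 ; hops seen [H0,H1,H1,H3] ; pick H3
  + 61.224.0.0/12 (H0) depth=12
  + 61.224.157.117/32 (H2) depth=32

== LOOKUPS ==
["H3","H3","H3","H3","H3","H1","H2","H0","H3"]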